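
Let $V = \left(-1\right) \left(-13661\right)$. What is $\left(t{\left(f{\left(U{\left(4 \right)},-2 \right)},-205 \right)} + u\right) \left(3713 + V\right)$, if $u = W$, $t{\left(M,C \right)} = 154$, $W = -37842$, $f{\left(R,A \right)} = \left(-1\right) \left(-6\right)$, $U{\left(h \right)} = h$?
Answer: $-654791312$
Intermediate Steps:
$f{\left(R,A \right)} = 6$
$V = 13661$
$u = -37842$
$\left(t{\left(f{\left(U{\left(4 \right)},-2 \right)},-205 \right)} + u\right) \left(3713 + V\right) = \left(154 - 37842\right) \left(3713 + 13661\right) = \left(-37688\right) 17374 = -654791312$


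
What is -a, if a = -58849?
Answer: 58849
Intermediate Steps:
-a = -1*(-58849) = 58849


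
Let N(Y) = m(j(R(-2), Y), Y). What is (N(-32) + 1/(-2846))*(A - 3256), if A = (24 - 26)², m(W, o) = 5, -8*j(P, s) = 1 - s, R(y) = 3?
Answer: -23136354/1423 ≈ -16259.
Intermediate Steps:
j(P, s) = -⅛ + s/8 (j(P, s) = -(1 - s)/8 = -⅛ + s/8)
N(Y) = 5
A = 4 (A = (-2)² = 4)
(N(-32) + 1/(-2846))*(A - 3256) = (5 + 1/(-2846))*(4 - 3256) = (5 - 1/2846)*(-3252) = (14229/2846)*(-3252) = -23136354/1423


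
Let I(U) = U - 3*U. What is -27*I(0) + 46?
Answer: 46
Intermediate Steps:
I(U) = -2*U
-27*I(0) + 46 = -(-54)*0 + 46 = -27*0 + 46 = 0 + 46 = 46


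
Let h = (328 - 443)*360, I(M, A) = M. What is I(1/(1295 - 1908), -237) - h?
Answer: 25378199/613 ≈ 41400.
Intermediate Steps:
h = -41400 (h = -115*360 = -41400)
I(1/(1295 - 1908), -237) - h = 1/(1295 - 1908) - 1*(-41400) = 1/(-613) + 41400 = -1/613 + 41400 = 25378199/613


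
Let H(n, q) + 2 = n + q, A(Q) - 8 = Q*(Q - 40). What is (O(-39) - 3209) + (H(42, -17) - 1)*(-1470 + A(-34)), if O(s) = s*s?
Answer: 21500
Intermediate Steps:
O(s) = s²
A(Q) = 8 + Q*(-40 + Q) (A(Q) = 8 + Q*(Q - 40) = 8 + Q*(-40 + Q))
H(n, q) = -2 + n + q (H(n, q) = -2 + (n + q) = -2 + n + q)
(O(-39) - 3209) + (H(42, -17) - 1)*(-1470 + A(-34)) = ((-39)² - 3209) + ((-2 + 42 - 17) - 1)*(-1470 + (8 + (-34)² - 40*(-34))) = (1521 - 3209) + (23 - 1)*(-1470 + (8 + 1156 + 1360)) = -1688 + 22*(-1470 + 2524) = -1688 + 22*1054 = -1688 + 23188 = 21500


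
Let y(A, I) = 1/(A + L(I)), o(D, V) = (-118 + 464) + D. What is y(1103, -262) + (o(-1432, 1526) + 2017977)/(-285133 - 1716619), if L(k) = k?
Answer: -1694203579/1683473432 ≈ -1.0064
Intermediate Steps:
o(D, V) = 346 + D
y(A, I) = 1/(A + I)
y(1103, -262) + (o(-1432, 1526) + 2017977)/(-285133 - 1716619) = 1/(1103 - 262) + ((346 - 1432) + 2017977)/(-285133 - 1716619) = 1/841 + (-1086 + 2017977)/(-2001752) = 1/841 + 2016891*(-1/2001752) = 1/841 - 2016891/2001752 = -1694203579/1683473432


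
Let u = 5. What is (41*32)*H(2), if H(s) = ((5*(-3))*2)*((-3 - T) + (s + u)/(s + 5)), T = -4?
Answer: -78720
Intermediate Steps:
H(s) = -60 (H(s) = ((5*(-3))*2)*((-3 - 1*(-4)) + (s + 5)/(s + 5)) = (-15*2)*((-3 + 4) + (5 + s)/(5 + s)) = -30*(1 + 1) = -30*2 = -60)
(41*32)*H(2) = (41*32)*(-60) = 1312*(-60) = -78720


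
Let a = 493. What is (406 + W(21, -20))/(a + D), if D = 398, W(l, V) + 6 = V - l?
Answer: 359/891 ≈ 0.40292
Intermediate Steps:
W(l, V) = -6 + V - l (W(l, V) = -6 + (V - l) = -6 + V - l)
(406 + W(21, -20))/(a + D) = (406 + (-6 - 20 - 1*21))/(493 + 398) = (406 + (-6 - 20 - 21))/891 = (406 - 47)*(1/891) = 359*(1/891) = 359/891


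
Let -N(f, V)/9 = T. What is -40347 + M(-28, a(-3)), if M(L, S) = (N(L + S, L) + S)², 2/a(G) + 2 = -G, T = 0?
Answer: -40343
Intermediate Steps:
N(f, V) = 0 (N(f, V) = -9*0 = 0)
a(G) = 2/(-2 - G)
M(L, S) = S² (M(L, S) = (0 + S)² = S²)
-40347 + M(-28, a(-3)) = -40347 + (-2/(2 - 3))² = -40347 + (-2/(-1))² = -40347 + (-2*(-1))² = -40347 + 2² = -40347 + 4 = -40343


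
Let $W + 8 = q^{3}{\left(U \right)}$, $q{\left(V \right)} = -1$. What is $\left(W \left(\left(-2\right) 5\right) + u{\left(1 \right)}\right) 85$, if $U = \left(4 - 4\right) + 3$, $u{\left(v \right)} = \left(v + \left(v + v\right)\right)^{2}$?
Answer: $8415$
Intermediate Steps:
$u{\left(v \right)} = 9 v^{2}$ ($u{\left(v \right)} = \left(v + 2 v\right)^{2} = \left(3 v\right)^{2} = 9 v^{2}$)
$U = 3$ ($U = 0 + 3 = 3$)
$W = -9$ ($W = -8 + \left(-1\right)^{3} = -8 - 1 = -9$)
$\left(W \left(\left(-2\right) 5\right) + u{\left(1 \right)}\right) 85 = \left(- 9 \left(\left(-2\right) 5\right) + 9 \cdot 1^{2}\right) 85 = \left(\left(-9\right) \left(-10\right) + 9 \cdot 1\right) 85 = \left(90 + 9\right) 85 = 99 \cdot 85 = 8415$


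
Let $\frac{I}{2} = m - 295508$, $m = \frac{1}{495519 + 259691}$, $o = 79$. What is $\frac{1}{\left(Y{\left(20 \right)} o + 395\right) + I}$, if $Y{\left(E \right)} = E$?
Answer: $- \frac{377605}{222424826804} \approx -1.6977 \cdot 10^{-6}$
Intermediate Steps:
$m = \frac{1}{755210} \approx 1.3241 \cdot 10^{-6}$
$I = - \frac{223170596679}{377605}$ ($I = 2 \left(\frac{1}{755210} - 295508\right) = 2 \left(- \frac{223170596679}{755210}\right) = - \frac{223170596679}{377605} \approx -5.9102 \cdot 10^{5}$)
$\frac{1}{\left(Y{\left(20 \right)} o + 395\right) + I} = \frac{1}{\left(20 \cdot 79 + 395\right) - \frac{223170596679}{377605}} = \frac{1}{\left(1580 + 395\right) - \frac{223170596679}{377605}} = \frac{1}{1975 - \frac{223170596679}{377605}} = \frac{1}{- \frac{222424826804}{377605}} = - \frac{377605}{222424826804}$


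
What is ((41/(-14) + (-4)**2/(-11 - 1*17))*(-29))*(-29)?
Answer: -5887/2 ≈ -2943.5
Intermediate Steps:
((41/(-14) + (-4)**2/(-11 - 1*17))*(-29))*(-29) = ((41*(-1/14) + 16/(-11 - 17))*(-29))*(-29) = ((-41/14 + 16/(-28))*(-29))*(-29) = ((-41/14 + 16*(-1/28))*(-29))*(-29) = ((-41/14 - 4/7)*(-29))*(-29) = -7/2*(-29)*(-29) = (203/2)*(-29) = -5887/2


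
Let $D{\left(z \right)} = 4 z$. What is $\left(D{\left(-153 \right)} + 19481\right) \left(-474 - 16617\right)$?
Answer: $-322490079$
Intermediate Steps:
$\left(D{\left(-153 \right)} + 19481\right) \left(-474 - 16617\right) = \left(4 \left(-153\right) + 19481\right) \left(-474 - 16617\right) = \left(-612 + 19481\right) \left(-17091\right) = 18869 \left(-17091\right) = -322490079$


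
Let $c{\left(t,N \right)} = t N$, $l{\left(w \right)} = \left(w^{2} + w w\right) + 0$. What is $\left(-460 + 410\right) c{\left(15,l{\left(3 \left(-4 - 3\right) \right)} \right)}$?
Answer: $-661500$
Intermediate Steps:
$l{\left(w \right)} = 2 w^{2}$ ($l{\left(w \right)} = \left(w^{2} + w^{2}\right) + 0 = 2 w^{2} + 0 = 2 w^{2}$)
$c{\left(t,N \right)} = N t$
$\left(-460 + 410\right) c{\left(15,l{\left(3 \left(-4 - 3\right) \right)} \right)} = \left(-460 + 410\right) 2 \left(3 \left(-4 - 3\right)\right)^{2} \cdot 15 = - 50 \cdot 2 \left(3 \left(-7\right)\right)^{2} \cdot 15 = - 50 \cdot 2 \left(-21\right)^{2} \cdot 15 = - 50 \cdot 2 \cdot 441 \cdot 15 = - 50 \cdot 882 \cdot 15 = \left(-50\right) 13230 = -661500$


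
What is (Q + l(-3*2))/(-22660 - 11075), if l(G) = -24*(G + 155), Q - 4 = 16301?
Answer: -4243/11245 ≈ -0.37732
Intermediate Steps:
Q = 16305 (Q = 4 + 16301 = 16305)
l(G) = -3720 - 24*G (l(G) = -24*(155 + G) = -3720 - 24*G)
(Q + l(-3*2))/(-22660 - 11075) = (16305 + (-3720 - (-72)*2))/(-22660 - 11075) = (16305 + (-3720 - 24*(-6)))/(-33735) = (16305 + (-3720 + 144))*(-1/33735) = (16305 - 3576)*(-1/33735) = 12729*(-1/33735) = -4243/11245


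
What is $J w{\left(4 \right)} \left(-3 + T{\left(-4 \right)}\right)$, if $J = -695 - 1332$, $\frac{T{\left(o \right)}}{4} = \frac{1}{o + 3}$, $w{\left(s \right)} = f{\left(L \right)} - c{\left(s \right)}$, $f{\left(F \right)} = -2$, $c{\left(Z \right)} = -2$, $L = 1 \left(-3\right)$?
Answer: $0$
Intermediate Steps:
$L = -3$
$w{\left(s \right)} = 0$ ($w{\left(s \right)} = -2 - -2 = -2 + 2 = 0$)
$T{\left(o \right)} = \frac{4}{3 + o}$ ($T{\left(o \right)} = \frac{4}{o + 3} = \frac{4}{3 + o}$)
$J = -2027$
$J w{\left(4 \right)} \left(-3 + T{\left(-4 \right)}\right) = - 2027 \cdot 0 \left(-3 + \frac{4}{3 - 4}\right) = - 2027 \cdot 0 \left(-3 + \frac{4}{-1}\right) = - 2027 \cdot 0 \left(-3 + 4 \left(-1\right)\right) = - 2027 \cdot 0 \left(-3 - 4\right) = - 2027 \cdot 0 \left(-7\right) = \left(-2027\right) 0 = 0$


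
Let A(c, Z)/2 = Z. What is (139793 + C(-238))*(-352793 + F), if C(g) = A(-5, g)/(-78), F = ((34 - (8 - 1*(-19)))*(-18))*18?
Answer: -1935851157065/39 ≈ -4.9637e+10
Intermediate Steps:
A(c, Z) = 2*Z
F = -2268 (F = ((34 - (8 + 19))*(-18))*18 = ((34 - 1*27)*(-18))*18 = ((34 - 27)*(-18))*18 = (7*(-18))*18 = -126*18 = -2268)
C(g) = -g/39 (C(g) = (2*g)/(-78) = (2*g)*(-1/78) = -g/39)
(139793 + C(-238))*(-352793 + F) = (139793 - 1/39*(-238))*(-352793 - 2268) = (139793 + 238/39)*(-355061) = (5452165/39)*(-355061) = -1935851157065/39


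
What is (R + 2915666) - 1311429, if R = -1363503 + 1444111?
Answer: 1684845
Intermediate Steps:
R = 80608
(R + 2915666) - 1311429 = (80608 + 2915666) - 1311429 = 2996274 - 1311429 = 1684845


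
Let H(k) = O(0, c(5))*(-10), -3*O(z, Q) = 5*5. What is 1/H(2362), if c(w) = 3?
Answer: 3/250 ≈ 0.012000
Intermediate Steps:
O(z, Q) = -25/3 (O(z, Q) = -5*5/3 = -⅓*25 = -25/3)
H(k) = 250/3 (H(k) = -25/3*(-10) = 250/3)
1/H(2362) = 1/(250/3) = 3/250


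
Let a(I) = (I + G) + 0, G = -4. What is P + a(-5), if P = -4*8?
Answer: -41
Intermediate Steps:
P = -32
a(I) = -4 + I (a(I) = (I - 4) + 0 = (-4 + I) + 0 = -4 + I)
P + a(-5) = -32 + (-4 - 5) = -32 - 9 = -41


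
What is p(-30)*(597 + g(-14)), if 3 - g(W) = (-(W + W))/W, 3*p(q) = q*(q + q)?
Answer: 361200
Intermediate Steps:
p(q) = 2*q²/3 (p(q) = (q*(q + q))/3 = (q*(2*q))/3 = (2*q²)/3 = 2*q²/3)
g(W) = 5 (g(W) = 3 - (-(W + W))/W = 3 - (-2*W)/W = 3 - 1*(-2) = 3 + 2 = 5)
p(-30)*(597 + g(-14)) = ((⅔)*(-30)²)*(597 + 5) = ((⅔)*900)*602 = 600*602 = 361200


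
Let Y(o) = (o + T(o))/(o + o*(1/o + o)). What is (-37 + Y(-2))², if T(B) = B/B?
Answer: 12544/9 ≈ 1393.8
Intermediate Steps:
T(B) = 1
Y(o) = (1 + o)/(o + o*(o + 1/o)) (Y(o) = (o + 1)/(o + o*(1/o + o)) = (1 + o)/(o + o*(o + 1/o)))
(-37 + Y(-2))² = (-37 + (1 - 2)/(1 - 2 + (-2)²))² = (-37 - 1/(1 - 2 + 4))² = (-37 - 1/3)² = (-37 + (⅓)*(-1))² = (-37 - ⅓)² = (-112/3)² = 12544/9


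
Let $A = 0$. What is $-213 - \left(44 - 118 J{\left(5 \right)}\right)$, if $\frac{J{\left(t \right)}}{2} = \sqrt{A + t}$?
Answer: $-257 + 236 \sqrt{5} \approx 270.71$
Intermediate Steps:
$J{\left(t \right)} = 2 \sqrt{t}$ ($J{\left(t \right)} = 2 \sqrt{0 + t} = 2 \sqrt{t}$)
$-213 - \left(44 - 118 J{\left(5 \right)}\right) = -213 - \left(44 - 118 \cdot 2 \sqrt{5}\right) = -213 - \left(44 - 236 \sqrt{5}\right) = -257 + 236 \sqrt{5}$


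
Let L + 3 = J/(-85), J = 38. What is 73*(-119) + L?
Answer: -738688/85 ≈ -8690.5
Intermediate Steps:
L = -293/85 (L = -3 + 38/(-85) = -3 + 38*(-1/85) = -3 - 38/85 = -293/85 ≈ -3.4471)
73*(-119) + L = 73*(-119) - 293/85 = -8687 - 293/85 = -738688/85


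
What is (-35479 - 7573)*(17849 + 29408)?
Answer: -2034508364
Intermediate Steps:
(-35479 - 7573)*(17849 + 29408) = -43052*47257 = -2034508364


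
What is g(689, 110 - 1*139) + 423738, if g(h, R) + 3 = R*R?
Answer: 424576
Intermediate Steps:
g(h, R) = -3 + R**2 (g(h, R) = -3 + R*R = -3 + R**2)
g(689, 110 - 1*139) + 423738 = (-3 + (110 - 1*139)**2) + 423738 = (-3 + (110 - 139)**2) + 423738 = (-3 + (-29)**2) + 423738 = (-3 + 841) + 423738 = 838 + 423738 = 424576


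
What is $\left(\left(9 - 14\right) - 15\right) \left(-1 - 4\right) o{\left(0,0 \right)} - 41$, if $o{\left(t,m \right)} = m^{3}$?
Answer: $-41$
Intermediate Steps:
$\left(\left(9 - 14\right) - 15\right) \left(-1 - 4\right) o{\left(0,0 \right)} - 41 = \left(\left(9 - 14\right) - 15\right) \left(-1 - 4\right) 0^{3} - 41 = \left(-5 - 15\right) \left(\left(-5\right) 0\right) - 41 = \left(-20\right) 0 - 41 = 0 - 41 = -41$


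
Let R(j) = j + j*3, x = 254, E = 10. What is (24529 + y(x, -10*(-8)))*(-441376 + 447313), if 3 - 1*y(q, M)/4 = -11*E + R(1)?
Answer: 148217205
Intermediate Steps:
R(j) = 4*j (R(j) = j + 3*j = 4*j)
y(q, M) = 436 (y(q, M) = 12 - 4*(-11*10 + 4*1) = 12 - 4*(-110 + 4) = 12 - 4*(-106) = 12 + 424 = 436)
(24529 + y(x, -10*(-8)))*(-441376 + 447313) = (24529 + 436)*(-441376 + 447313) = 24965*5937 = 148217205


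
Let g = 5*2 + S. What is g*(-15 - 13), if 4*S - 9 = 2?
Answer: -357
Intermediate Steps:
S = 11/4 (S = 9/4 + (1/4)*2 = 9/4 + 1/2 = 11/4 ≈ 2.7500)
g = 51/4 (g = 5*2 + 11/4 = 10 + 11/4 = 51/4 ≈ 12.750)
g*(-15 - 13) = 51*(-15 - 13)/4 = (51/4)*(-28) = -357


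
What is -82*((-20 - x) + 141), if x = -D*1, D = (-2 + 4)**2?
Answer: -10250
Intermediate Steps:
D = 4 (D = 2**2 = 4)
x = -4 (x = -1*4*1 = -4*1 = -4)
-82*((-20 - x) + 141) = -82*((-20 - 1*(-4)) + 141) = -82*((-20 + 4) + 141) = -82*(-16 + 141) = -82*125 = -10250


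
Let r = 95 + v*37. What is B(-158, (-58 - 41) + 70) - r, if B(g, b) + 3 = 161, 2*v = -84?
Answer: 1617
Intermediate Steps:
v = -42 (v = (½)*(-84) = -42)
B(g, b) = 158 (B(g, b) = -3 + 161 = 158)
r = -1459 (r = 95 - 42*37 = 95 - 1554 = -1459)
B(-158, (-58 - 41) + 70) - r = 158 - 1*(-1459) = 158 + 1459 = 1617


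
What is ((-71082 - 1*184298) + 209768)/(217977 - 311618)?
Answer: 45612/93641 ≈ 0.48709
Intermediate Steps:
((-71082 - 1*184298) + 209768)/(217977 - 311618) = ((-71082 - 184298) + 209768)/(-93641) = (-255380 + 209768)*(-1/93641) = -45612*(-1/93641) = 45612/93641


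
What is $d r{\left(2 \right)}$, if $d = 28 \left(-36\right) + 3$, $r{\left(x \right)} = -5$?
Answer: $5025$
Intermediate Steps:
$d = -1005$ ($d = -1008 + 3 = -1005$)
$d r{\left(2 \right)} = \left(-1005\right) \left(-5\right) = 5025$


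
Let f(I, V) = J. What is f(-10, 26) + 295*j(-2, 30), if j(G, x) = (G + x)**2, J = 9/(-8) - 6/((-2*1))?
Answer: 1850255/8 ≈ 2.3128e+5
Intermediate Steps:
J = 15/8 (J = 9*(-1/8) - 6/(-2) = -9/8 - 6*(-1/2) = -9/8 + 3 = 15/8 ≈ 1.8750)
f(I, V) = 15/8
f(-10, 26) + 295*j(-2, 30) = 15/8 + 295*(-2 + 30)**2 = 15/8 + 295*28**2 = 15/8 + 295*784 = 15/8 + 231280 = 1850255/8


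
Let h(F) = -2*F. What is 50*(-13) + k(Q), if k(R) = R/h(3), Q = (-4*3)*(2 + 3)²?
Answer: -600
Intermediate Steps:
Q = -300 (Q = -12*5² = -12*25 = -300)
k(R) = -R/6 (k(R) = R/((-2*3)) = R/(-6) = R*(-⅙) = -R/6)
50*(-13) + k(Q) = 50*(-13) - ⅙*(-300) = -650 + 50 = -600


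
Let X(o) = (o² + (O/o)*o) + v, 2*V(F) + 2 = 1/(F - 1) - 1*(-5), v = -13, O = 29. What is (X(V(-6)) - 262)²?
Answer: 142898116/2401 ≈ 59516.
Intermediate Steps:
V(F) = 3/2 + 1/(2*(-1 + F)) (V(F) = -1 + (1/(F - 1) - 1*(-5))/2 = -1 + (1/(-1 + F) + 5)/2 = -1 + (5 + 1/(-1 + F))/2 = -1 + (5/2 + 1/(2*(-1 + F))) = 3/2 + 1/(2*(-1 + F)))
X(o) = 16 + o² (X(o) = (o² + (29/o)*o) - 13 = (o² + 29) - 13 = (29 + o²) - 13 = 16 + o²)
(X(V(-6)) - 262)² = ((16 + ((-2 + 3*(-6))/(2*(-1 - 6)))²) - 262)² = ((16 + ((½)*(-2 - 18)/(-7))²) - 262)² = ((16 + ((½)*(-⅐)*(-20))²) - 262)² = ((16 + (10/7)²) - 262)² = ((16 + 100/49) - 262)² = (884/49 - 262)² = (-11954/49)² = 142898116/2401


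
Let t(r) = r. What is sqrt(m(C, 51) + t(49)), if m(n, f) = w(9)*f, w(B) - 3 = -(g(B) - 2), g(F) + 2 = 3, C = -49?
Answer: sqrt(253) ≈ 15.906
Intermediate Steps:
g(F) = 1 (g(F) = -2 + 3 = 1)
w(B) = 4 (w(B) = 3 - (1 - 2) = 3 - 1*(-1) = 3 + 1 = 4)
m(n, f) = 4*f
sqrt(m(C, 51) + t(49)) = sqrt(4*51 + 49) = sqrt(204 + 49) = sqrt(253)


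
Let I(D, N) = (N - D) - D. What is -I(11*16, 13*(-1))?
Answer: 365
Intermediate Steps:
I(D, N) = N - 2*D
-I(11*16, 13*(-1)) = -(13*(-1) - 22*16) = -(-13 - 2*176) = -(-13 - 352) = -1*(-365) = 365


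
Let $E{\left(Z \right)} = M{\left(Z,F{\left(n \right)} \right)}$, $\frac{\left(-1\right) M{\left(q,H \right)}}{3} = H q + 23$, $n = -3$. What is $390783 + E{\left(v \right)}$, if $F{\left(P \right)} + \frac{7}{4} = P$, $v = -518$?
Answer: $\frac{766665}{2} \approx 3.8333 \cdot 10^{5}$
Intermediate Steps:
$F{\left(P \right)} = - \frac{7}{4} + P$
$M{\left(q,H \right)} = -69 - 3 H q$ ($M{\left(q,H \right)} = - 3 \left(H q + 23\right) = - 3 \left(23 + H q\right) = -69 - 3 H q$)
$E{\left(Z \right)} = -69 + \frac{57 Z}{4}$ ($E{\left(Z \right)} = -69 - 3 \left(- \frac{7}{4} - 3\right) Z = -69 - - \frac{57 Z}{4} = -69 + \frac{57 Z}{4}$)
$390783 + E{\left(v \right)} = 390783 + \left(-69 + \frac{57}{4} \left(-518\right)\right) = 390783 - \frac{14901}{2} = \frac{766665}{2}$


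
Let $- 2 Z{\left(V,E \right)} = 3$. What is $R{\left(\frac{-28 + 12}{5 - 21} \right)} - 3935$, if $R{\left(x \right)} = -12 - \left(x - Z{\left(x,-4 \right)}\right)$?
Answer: $- \frac{7899}{2} \approx -3949.5$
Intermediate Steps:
$Z{\left(V,E \right)} = - \frac{3}{2}$ ($Z{\left(V,E \right)} = \left(- \frac{1}{2}\right) 3 = - \frac{3}{2}$)
$R{\left(x \right)} = - \frac{27}{2} - x$ ($R{\left(x \right)} = -12 - \left(\frac{3}{2} + x\right) = - \frac{27}{2} - x$)
$R{\left(\frac{-28 + 12}{5 - 21} \right)} - 3935 = \left(- \frac{27}{2} - \frac{-28 + 12}{5 - 21}\right) - 3935 = \left(- \frac{27}{2} - - \frac{16}{-16}\right) - 3935 = \left(- \frac{27}{2} - \left(-16\right) \left(- \frac{1}{16}\right)\right) - 3935 = \left(- \frac{27}{2} - 1\right) - 3935 = - \frac{29}{2} - 3935 = - \frac{7899}{2}$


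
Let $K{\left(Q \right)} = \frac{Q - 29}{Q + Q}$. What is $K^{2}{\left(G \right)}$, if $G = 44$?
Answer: $\frac{225}{7744} \approx 0.029055$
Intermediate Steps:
$K{\left(Q \right)} = \frac{-29 + Q}{2 Q}$
$K^{2}{\left(G \right)} = \left(\frac{-29 + 44}{2 \cdot 44}\right)^{2} = \left(\frac{1}{2} \cdot \frac{1}{44} \cdot 15\right)^{2} = \left(\frac{15}{88}\right)^{2} = \frac{225}{7744}$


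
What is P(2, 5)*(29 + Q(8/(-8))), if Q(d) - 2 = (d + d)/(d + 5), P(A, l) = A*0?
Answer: 0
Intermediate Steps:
P(A, l) = 0
Q(d) = 2 + 2*d/(5 + d) (Q(d) = 2 + (d + d)/(d + 5) = 2 + (2*d)/(5 + d) = 2 + 2*d/(5 + d))
P(2, 5)*(29 + Q(8/(-8))) = 0*(29 + 2*(5 + 2*(8/(-8)))/(5 + 8/(-8))) = 0*(29 + 2*(5 + 2*(8*(-⅛)))/(5 + 8*(-⅛))) = 0*(29 + 2*(5 + 2*(-1))/(5 - 1)) = 0*(29 + 2*(5 - 2)/4) = 0*(29 + 2*(¼)*3) = 0*(29 + 3/2) = 0*(61/2) = 0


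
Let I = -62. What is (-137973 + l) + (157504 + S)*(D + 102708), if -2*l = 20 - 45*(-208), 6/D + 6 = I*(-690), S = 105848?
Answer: 192826721811689/7129 ≈ 2.7048e+10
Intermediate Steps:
D = 1/7129 (D = 6/(-6 - 62*(-690)) = 6/(-6 + 42780) = 6/42774 = 6*(1/42774) = 1/7129 ≈ 0.00014027)
l = -4690 (l = -(20 - 45*(-208))/2 = -(20 + 9360)/2 = -1/2*9380 = -4690)
(-137973 + l) + (157504 + S)*(D + 102708) = (-137973 - 4690) + (157504 + 105848)*(1/7129 + 102708) = -142663 + 263352*(732205333/7129) = -142663 + 192827738856216/7129 = 192826721811689/7129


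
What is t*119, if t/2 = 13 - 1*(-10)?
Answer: 5474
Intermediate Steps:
t = 46 (t = 2*(13 - 1*(-10)) = 2*(13 + 10) = 2*23 = 46)
t*119 = 46*119 = 5474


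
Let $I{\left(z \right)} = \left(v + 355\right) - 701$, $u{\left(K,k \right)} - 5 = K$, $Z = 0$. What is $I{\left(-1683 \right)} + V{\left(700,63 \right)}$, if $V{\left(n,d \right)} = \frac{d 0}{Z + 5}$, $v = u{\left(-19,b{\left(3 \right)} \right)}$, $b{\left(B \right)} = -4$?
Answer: $-360$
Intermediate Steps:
$u{\left(K,k \right)} = 5 + K$
$v = -14$ ($v = 5 - 19 = -14$)
$I{\left(z \right)} = -360$ ($I{\left(z \right)} = \left(-14 + 355\right) - 701 = 341 - 701 = -360$)
$V{\left(n,d \right)} = 0$ ($V{\left(n,d \right)} = \frac{d 0}{0 + 5} = \frac{0}{5} = 0 \cdot \frac{1}{5} = 0$)
$I{\left(-1683 \right)} + V{\left(700,63 \right)} = -360 + 0 = -360$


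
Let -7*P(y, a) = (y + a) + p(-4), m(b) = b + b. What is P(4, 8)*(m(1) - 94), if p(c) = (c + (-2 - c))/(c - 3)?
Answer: 7912/49 ≈ 161.47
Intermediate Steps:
m(b) = 2*b
p(c) = -2/(-3 + c)
P(y, a) = -2/49 - a/7 - y/7 (P(y, a) = -((y + a) - 2/(-3 - 4))/7 = -((a + y) - 2/(-7))/7 = -((a + y) - 2*(-1/7))/7 = -((a + y) + 2/7)/7 = -(2/7 + a + y)/7 = -2/49 - a/7 - y/7)
P(4, 8)*(m(1) - 94) = (-2/49 - 1/7*8 - 1/7*4)*(2*1 - 94) = (-2/49 - 8/7 - 4/7)*(2 - 94) = -86/49*(-92) = 7912/49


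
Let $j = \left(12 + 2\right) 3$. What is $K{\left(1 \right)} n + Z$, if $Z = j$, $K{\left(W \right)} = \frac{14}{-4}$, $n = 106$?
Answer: $-329$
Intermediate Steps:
$j = 42$ ($j = 14 \cdot 3 = 42$)
$K{\left(W \right)} = - \frac{7}{2}$ ($K{\left(W \right)} = 14 \left(- \frac{1}{4}\right) = - \frac{7}{2}$)
$Z = 42$
$K{\left(1 \right)} n + Z = \left(- \frac{7}{2}\right) 106 + 42 = -371 + 42 = -329$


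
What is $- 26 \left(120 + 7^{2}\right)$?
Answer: $-4394$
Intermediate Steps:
$- 26 \left(120 + 7^{2}\right) = - 26 \left(120 + 49\right) = \left(-26\right) 169 = -4394$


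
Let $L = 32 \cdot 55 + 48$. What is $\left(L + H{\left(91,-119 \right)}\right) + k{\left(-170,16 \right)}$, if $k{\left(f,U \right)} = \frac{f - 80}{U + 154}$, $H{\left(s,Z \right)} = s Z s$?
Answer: $- \frac{16721752}{17} \approx -9.8363 \cdot 10^{5}$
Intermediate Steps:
$H{\left(s,Z \right)} = Z s^{2}$ ($H{\left(s,Z \right)} = Z s s = Z s^{2}$)
$k{\left(f,U \right)} = \frac{-80 + f}{154 + U}$
$L = 1808$ ($L = 1760 + 48 = 1808$)
$\left(L + H{\left(91,-119 \right)}\right) + k{\left(-170,16 \right)} = \left(1808 - 119 \cdot 91^{2}\right) + \frac{-80 - 170}{154 + 16} = \left(1808 - 985439\right) + \frac{1}{170} \left(-250\right) = -983631 - \frac{25}{17} = - \frac{16721752}{17}$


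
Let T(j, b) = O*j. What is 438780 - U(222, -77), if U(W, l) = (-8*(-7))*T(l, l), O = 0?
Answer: 438780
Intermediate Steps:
T(j, b) = 0 (T(j, b) = 0*j = 0)
U(W, l) = 0 (U(W, l) = -8*(-7)*0 = 56*0 = 0)
438780 - U(222, -77) = 438780 - 1*0 = 438780 + 0 = 438780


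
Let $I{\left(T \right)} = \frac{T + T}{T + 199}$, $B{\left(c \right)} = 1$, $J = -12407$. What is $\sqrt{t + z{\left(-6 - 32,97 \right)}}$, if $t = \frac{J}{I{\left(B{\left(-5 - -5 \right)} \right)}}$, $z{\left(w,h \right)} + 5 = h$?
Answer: $4 i \sqrt{77538} \approx 1113.8 i$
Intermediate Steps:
$z{\left(w,h \right)} = -5 + h$
$I{\left(T \right)} = \frac{2 T}{199 + T}$
$t = -1240700$ ($t = - \frac{12407}{2 \cdot 1 \frac{1}{199 + 1}} = - \frac{12407}{2 \cdot 1 \cdot \frac{1}{200}} = - 12407 \frac{1}{\frac{1}{100}} = \left(-12407\right) 100 = -1240700$)
$\sqrt{t + z{\left(-6 - 32,97 \right)}} = \sqrt{-1240700 + \left(-5 + 97\right)} = \sqrt{-1240700 + 92} = \sqrt{-1240608} = 4 i \sqrt{77538}$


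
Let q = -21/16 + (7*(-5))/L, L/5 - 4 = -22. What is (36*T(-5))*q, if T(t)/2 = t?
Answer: 665/2 ≈ 332.50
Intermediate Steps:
L = -90 (L = 20 + 5*(-22) = 20 - 110 = -90)
T(t) = 2*t
q = -133/144 (q = -21/16 + (7*(-5))/(-90) = -21*1/16 - 35*(-1/90) = -21/16 + 7/18 = -133/144 ≈ -0.92361)
(36*T(-5))*q = (36*(2*(-5)))*(-133/144) = (36*(-10))*(-133/144) = -360*(-133/144) = 665/2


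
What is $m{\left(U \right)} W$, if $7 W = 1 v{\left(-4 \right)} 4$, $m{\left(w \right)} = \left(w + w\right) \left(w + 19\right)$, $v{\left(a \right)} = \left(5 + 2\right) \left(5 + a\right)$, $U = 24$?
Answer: $8256$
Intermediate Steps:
$v{\left(a \right)} = 35 + 7 a$ ($v{\left(a \right)} = 7 \left(5 + a\right) = 35 + 7 a$)
$m{\left(w \right)} = 2 w \left(19 + w\right)$
$W = 4$ ($W = \frac{1 \left(35 + 7 \left(-4\right)\right) 4}{7} = \frac{1 \left(35 - 28\right) 4}{7} = \frac{1 \cdot 7 \cdot 4}{7} = \frac{1 \cdot 28}{7} = \frac{1}{7} \cdot 28 = 4$)
$m{\left(U \right)} W = 2 \cdot 24 \left(19 + 24\right) 4 = 2 \cdot 24 \cdot 43 \cdot 4 = 2064 \cdot 4 = 8256$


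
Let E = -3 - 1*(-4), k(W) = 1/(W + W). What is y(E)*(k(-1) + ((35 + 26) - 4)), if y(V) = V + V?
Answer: 113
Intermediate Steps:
k(W) = 1/(2*W)
E = 1 (E = -3 + 4 = 1)
y(V) = 2*V
y(E)*(k(-1) + ((35 + 26) - 4)) = (2*1)*((½)/(-1) + ((35 + 26) - 4)) = 2*((½)*(-1) + (61 - 4)) = 2*(-½ + 57) = 2*(113/2) = 113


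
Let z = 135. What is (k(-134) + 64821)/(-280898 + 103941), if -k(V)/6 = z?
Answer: -64011/176957 ≈ -0.36173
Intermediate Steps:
k(V) = -810 (k(V) = -6*135 = -810)
(k(-134) + 64821)/(-280898 + 103941) = (-810 + 64821)/(-280898 + 103941) = 64011/(-176957) = 64011*(-1/176957) = -64011/176957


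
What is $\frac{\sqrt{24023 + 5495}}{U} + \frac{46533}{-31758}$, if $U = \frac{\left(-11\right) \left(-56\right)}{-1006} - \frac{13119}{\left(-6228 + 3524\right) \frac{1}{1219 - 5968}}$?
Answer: $- \frac{15511}{10586} - \frac{1360112 \sqrt{29518}}{31338804725} \approx -1.4727$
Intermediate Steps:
$U = - \frac{31338804725}{1360112}$ ($U = 616 \left(- \frac{1}{1006}\right) - \frac{13119}{\left(-2704\right) \frac{1}{-4749}} = - \frac{308}{503} - \frac{13119}{\left(-2704\right) \left(- \frac{1}{4749}\right)} = - \frac{308}{503} - \frac{13119}{\frac{2704}{4749}} = - \frac{308}{503} - \frac{62302131}{2704} = - \frac{31338804725}{1360112} \approx -23041.0$)
$\frac{\sqrt{24023 + 5495}}{U} + \frac{46533}{-31758} = \frac{\sqrt{24023 + 5495}}{- \frac{31338804725}{1360112}} + \frac{46533}{-31758} = \sqrt{29518} \left(- \frac{1360112}{31338804725}\right) + 46533 \left(- \frac{1}{31758}\right) = - \frac{1360112 \sqrt{29518}}{31338804725} - \frac{15511}{10586} = - \frac{15511}{10586} - \frac{1360112 \sqrt{29518}}{31338804725}$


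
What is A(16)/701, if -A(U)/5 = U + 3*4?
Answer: -140/701 ≈ -0.19971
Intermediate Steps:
A(U) = -60 - 5*U (A(U) = -5*(U + 3*4) = -5*(U + 12) = -5*(12 + U) = -60 - 5*U)
A(16)/701 = (-60 - 5*16)/701 = (-60 - 80)*(1/701) = -140*1/701 = -140/701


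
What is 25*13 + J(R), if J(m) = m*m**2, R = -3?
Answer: 298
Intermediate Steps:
J(m) = m**3
25*13 + J(R) = 25*13 + (-3)**3 = 325 - 27 = 298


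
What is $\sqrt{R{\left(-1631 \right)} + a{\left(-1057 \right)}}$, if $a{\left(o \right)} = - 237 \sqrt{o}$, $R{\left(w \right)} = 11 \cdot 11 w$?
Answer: $\sqrt{-197351 - 237 i \sqrt{1057}} \approx 8.6707 - 444.33 i$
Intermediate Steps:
$R{\left(w \right)} = 121 w$
$\sqrt{R{\left(-1631 \right)} + a{\left(-1057 \right)}} = \sqrt{121 \left(-1631\right) - 237 \sqrt{-1057}} = \sqrt{-197351 - 237 i \sqrt{1057}}$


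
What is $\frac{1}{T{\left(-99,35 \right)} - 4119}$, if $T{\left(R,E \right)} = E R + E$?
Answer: $- \frac{1}{7549} \approx -0.00013247$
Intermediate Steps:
$T{\left(R,E \right)} = E + E R$
$\frac{1}{T{\left(-99,35 \right)} - 4119} = \frac{1}{35 \left(1 - 99\right) - 4119} = \frac{1}{35 \left(-98\right) - 4119} = \frac{1}{-3430 - 4119} = \frac{1}{-7549} = - \frac{1}{7549}$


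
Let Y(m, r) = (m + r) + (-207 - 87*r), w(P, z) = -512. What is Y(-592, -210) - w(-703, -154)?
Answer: 17773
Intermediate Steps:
Y(m, r) = -207 + m - 86*r
Y(-592, -210) - w(-703, -154) = (-207 - 592 - 86*(-210)) - 1*(-512) = (-207 - 592 + 18060) + 512 = 17261 + 512 = 17773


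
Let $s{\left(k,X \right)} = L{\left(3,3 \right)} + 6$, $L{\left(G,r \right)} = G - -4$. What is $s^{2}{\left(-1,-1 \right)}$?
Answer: $169$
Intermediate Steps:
$L{\left(G,r \right)} = 4 + G$ ($L{\left(G,r \right)} = G + 4 = 4 + G$)
$s{\left(k,X \right)} = 13$ ($s{\left(k,X \right)} = \left(4 + 3\right) + 6 = 7 + 6 = 13$)
$s^{2}{\left(-1,-1 \right)} = 13^{2} = 169$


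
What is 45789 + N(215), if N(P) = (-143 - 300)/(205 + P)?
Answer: 19230937/420 ≈ 45788.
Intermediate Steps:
N(P) = -443/(205 + P)
45789 + N(215) = 45789 - 443/(205 + 215) = 45789 - 443/420 = 19230937/420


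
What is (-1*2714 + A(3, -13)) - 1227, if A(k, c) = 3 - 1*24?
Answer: -3962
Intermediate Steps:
A(k, c) = -21 (A(k, c) = 3 - 24 = -21)
(-1*2714 + A(3, -13)) - 1227 = (-1*2714 - 21) - 1227 = (-2714 - 21) - 1227 = -2735 - 1227 = -3962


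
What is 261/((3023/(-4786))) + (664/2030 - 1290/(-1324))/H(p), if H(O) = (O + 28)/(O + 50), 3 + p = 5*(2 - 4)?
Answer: -12492270963091/30468665850 ≈ -410.00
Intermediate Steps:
p = -13 (p = -3 + 5*(2 - 4) = -3 + 5*(-2) = -3 - 10 = -13)
H(O) = (28 + O)/(50 + O)
261/((3023/(-4786))) + (664/2030 - 1290/(-1324))/H(p) = 261/((3023/(-4786))) + (664/2030 - 1290/(-1324))/(((28 - 13)/(50 - 13))) = 261/((3023*(-1/4786))) + (664*(1/2030) - 1290*(-1/1324))/((15/37)) = 261/(-3023/4786) + (332/1015 + 645/662)/(((1/37)*15)) = 261*(-4786/3023) + 874459/(671930*(15/37)) = -1249146/3023 + (874459/671930)*(37/15) = -1249146/3023 + 32354983/10078950 = -12492270963091/30468665850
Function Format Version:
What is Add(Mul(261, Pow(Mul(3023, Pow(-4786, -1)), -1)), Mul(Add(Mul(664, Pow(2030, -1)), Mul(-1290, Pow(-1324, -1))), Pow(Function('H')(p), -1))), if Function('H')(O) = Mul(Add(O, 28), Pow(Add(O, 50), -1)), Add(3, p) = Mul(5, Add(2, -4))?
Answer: Rational(-12492270963091, 30468665850) ≈ -410.00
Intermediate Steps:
p = -13 (p = Add(-3, Mul(5, Add(2, -4))) = Add(-3, Mul(5, -2)) = Add(-3, -10) = -13)
Function('H')(O) = Mul(Pow(Add(50, O), -1), Add(28, O)) (Function('H')(O) = Mul(Add(28, O), Pow(Add(50, O), -1)) = Mul(Pow(Add(50, O), -1), Add(28, O)))
Add(Mul(261, Pow(Mul(3023, Pow(-4786, -1)), -1)), Mul(Add(Mul(664, Pow(2030, -1)), Mul(-1290, Pow(-1324, -1))), Pow(Function('H')(p), -1))) = Add(Mul(261, Pow(Mul(3023, Pow(-4786, -1)), -1)), Mul(Add(Mul(664, Pow(2030, -1)), Mul(-1290, Pow(-1324, -1))), Pow(Mul(Pow(Add(50, -13), -1), Add(28, -13)), -1))) = Add(Mul(261, Pow(Mul(3023, Rational(-1, 4786)), -1)), Mul(Add(Mul(664, Rational(1, 2030)), Mul(-1290, Rational(-1, 1324))), Pow(Mul(Pow(37, -1), 15), -1))) = Add(Mul(261, Pow(Rational(-3023, 4786), -1)), Mul(Add(Rational(332, 1015), Rational(645, 662)), Pow(Mul(Rational(1, 37), 15), -1))) = Add(Mul(261, Rational(-4786, 3023)), Mul(Rational(874459, 671930), Pow(Rational(15, 37), -1))) = Add(Rational(-1249146, 3023), Mul(Rational(874459, 671930), Rational(37, 15))) = Add(Rational(-1249146, 3023), Rational(32354983, 10078950)) = Rational(-12492270963091, 30468665850)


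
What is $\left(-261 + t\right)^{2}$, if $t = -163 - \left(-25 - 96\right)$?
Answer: $91809$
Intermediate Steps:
$t = -42$ ($t = -163 - -121 = -163 + 121 = -42$)
$\left(-261 + t\right)^{2} = \left(-261 - 42\right)^{2} = \left(-303\right)^{2} = 91809$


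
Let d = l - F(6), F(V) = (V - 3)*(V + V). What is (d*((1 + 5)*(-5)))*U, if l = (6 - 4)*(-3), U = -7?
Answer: -8820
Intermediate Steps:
F(V) = 2*V*(-3 + V) (F(V) = (-3 + V)*(2*V) = 2*V*(-3 + V))
l = -6 (l = 2*(-3) = -6)
d = -42 (d = -6 - 2*6*(-3 + 6) = -6 - 2*6*3 = -6 - 1*36 = -6 - 36 = -42)
(d*((1 + 5)*(-5)))*U = -42*(1 + 5)*(-5)*(-7) = -252*(-5)*(-7) = -42*(-30)*(-7) = 1260*(-7) = -8820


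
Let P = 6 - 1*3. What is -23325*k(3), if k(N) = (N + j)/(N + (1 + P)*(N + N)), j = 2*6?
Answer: -38875/3 ≈ -12958.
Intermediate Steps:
P = 3 (P = 6 - 3 = 3)
j = 12
k(N) = (12 + N)/(9*N) (k(N) = (N + 12)/(N + (1 + 3)*(N + N)) = (12 + N)/(N + 4*(2*N)) = (12 + N)/(N + 8*N) = (12 + N)/((9*N)) = (12 + N)*(1/(9*N)) = (12 + N)/(9*N))
-23325*k(3) = -7775*(12 + 3)/(3*3) = -7775*15/(3*3) = -23325*5/9 = -38875/3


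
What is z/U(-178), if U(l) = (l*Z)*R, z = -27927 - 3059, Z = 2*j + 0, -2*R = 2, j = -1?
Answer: 15493/178 ≈ 87.039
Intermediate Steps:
R = -1 (R = -1/2*2 = -1)
Z = -2 (Z = 2*(-1) + 0 = -2 + 0 = -2)
z = -30986
U(l) = 2*l (U(l) = (l*(-2))*(-1) = -2*l*(-1) = 2*l)
z/U(-178) = -30986/(2*(-178)) = -30986/(-356) = -30986*(-1/356) = 15493/178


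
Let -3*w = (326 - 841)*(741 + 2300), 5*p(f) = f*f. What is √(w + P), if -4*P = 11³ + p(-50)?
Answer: 11*√155181/6 ≈ 722.21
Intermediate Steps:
p(f) = f²/5 (p(f) = (f*f)/5 = f²/5)
w = 1566115/3 (w = -(326 - 841)*(741 + 2300)/3 = -(-515)*3041/3 = -⅓*(-1566115) = 1566115/3 ≈ 5.2204e+5)
P = -1831/4 (P = -(11³ + (⅕)*(-50)²)/4 = -(1331 + (⅕)*2500)/4 = -(1331 + 500)/4 = -¼*1831 = -1831/4 ≈ -457.75)
√(w + P) = √(1566115/3 - 1831/4) = √(6258967/12) = 11*√155181/6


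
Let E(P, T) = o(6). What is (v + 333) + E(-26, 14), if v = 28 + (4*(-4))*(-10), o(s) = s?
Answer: 527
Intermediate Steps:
E(P, T) = 6
v = 188 (v = 28 - 16*(-10) = 28 + 160 = 188)
(v + 333) + E(-26, 14) = (188 + 333) + 6 = 521 + 6 = 527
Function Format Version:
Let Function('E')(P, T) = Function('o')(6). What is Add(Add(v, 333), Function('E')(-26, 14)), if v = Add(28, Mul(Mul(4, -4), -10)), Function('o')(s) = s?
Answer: 527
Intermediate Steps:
Function('E')(P, T) = 6
v = 188 (v = Add(28, Mul(-16, -10)) = Add(28, 160) = 188)
Add(Add(v, 333), Function('E')(-26, 14)) = Add(Add(188, 333), 6) = Add(521, 6) = 527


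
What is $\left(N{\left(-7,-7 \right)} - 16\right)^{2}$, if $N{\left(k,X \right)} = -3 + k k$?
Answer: $900$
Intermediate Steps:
$N{\left(k,X \right)} = -3 + k^{2}$
$\left(N{\left(-7,-7 \right)} - 16\right)^{2} = \left(\left(-3 + \left(-7\right)^{2}\right) - 16\right)^{2} = \left(\left(-3 + 49\right) - 16\right)^{2} = \left(46 - 16\right)^{2} = 30^{2} = 900$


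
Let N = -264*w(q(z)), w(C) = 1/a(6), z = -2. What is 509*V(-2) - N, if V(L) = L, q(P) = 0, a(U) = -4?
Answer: -1084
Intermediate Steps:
w(C) = -1/4 (w(C) = 1/(-4) = -1/4)
N = 66 (N = -264*(-1/4) = 66)
509*V(-2) - N = 509*(-2) - 1*66 = -1018 - 66 = -1084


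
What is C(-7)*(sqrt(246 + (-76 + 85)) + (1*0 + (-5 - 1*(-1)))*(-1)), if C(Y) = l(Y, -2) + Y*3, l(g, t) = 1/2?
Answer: -82 - 41*sqrt(255)/2 ≈ -409.36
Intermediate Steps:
l(g, t) = 1/2
C(Y) = 1/2 + 3*Y (C(Y) = 1/2 + Y*3 = 1/2 + 3*Y)
C(-7)*(sqrt(246 + (-76 + 85)) + (1*0 + (-5 - 1*(-1)))*(-1)) = (1/2 + 3*(-7))*(sqrt(246 + (-76 + 85)) + (1*0 + (-5 - 1*(-1)))*(-1)) = (1/2 - 21)*(sqrt(246 + 9) + (0 + (-5 + 1))*(-1)) = -41*(sqrt(255) + (0 - 4)*(-1))/2 = -41*(sqrt(255) - 4*(-1))/2 = -41*(sqrt(255) + 4)/2 = -41*(4 + sqrt(255))/2 = -82 - 41*sqrt(255)/2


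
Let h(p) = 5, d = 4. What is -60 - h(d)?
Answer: -65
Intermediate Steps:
-60 - h(d) = -60 - 1*5 = -60 - 5 = -65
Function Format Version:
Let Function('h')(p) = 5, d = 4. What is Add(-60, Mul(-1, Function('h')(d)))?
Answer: -65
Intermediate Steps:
Add(-60, Mul(-1, Function('h')(d))) = Add(-60, Mul(-1, 5)) = Add(-60, -5) = -65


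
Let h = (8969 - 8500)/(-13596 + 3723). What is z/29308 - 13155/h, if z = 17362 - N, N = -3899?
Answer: 3806512935429/13745452 ≈ 2.7693e+5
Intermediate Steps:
z = 21261 (z = 17362 - 1*(-3899) = 17362 + 3899 = 21261)
h = -469/9873 (h = 469/(-9873) = 469*(-1/9873) = -469/9873 ≈ -0.047503)
z/29308 - 13155/h = 21261/29308 - 13155/(-469/9873) = 21261*(1/29308) - 13155*(-9873/469) = 21261/29308 + 129879315/469 = 3806512935429/13745452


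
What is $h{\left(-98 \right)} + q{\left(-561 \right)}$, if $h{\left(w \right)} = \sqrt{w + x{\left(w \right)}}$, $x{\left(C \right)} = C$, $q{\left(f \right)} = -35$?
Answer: $-35 + 14 i \approx -35.0 + 14.0 i$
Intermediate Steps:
$h{\left(w \right)} = \sqrt{2} \sqrt{w}$ ($h{\left(w \right)} = \sqrt{w + w} = \sqrt{2 w} = \sqrt{2} \sqrt{w}$)
$h{\left(-98 \right)} + q{\left(-561 \right)} = \sqrt{2} \sqrt{-98} - 35 = \sqrt{2} \cdot 7 i \sqrt{2} - 35 = 14 i - 35 = -35 + 14 i$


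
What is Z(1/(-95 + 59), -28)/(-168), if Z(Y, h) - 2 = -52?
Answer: 25/84 ≈ 0.29762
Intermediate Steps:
Z(Y, h) = -50 (Z(Y, h) = 2 - 52 = -50)
Z(1/(-95 + 59), -28)/(-168) = -50/(-168) = -50*(-1/168) = 25/84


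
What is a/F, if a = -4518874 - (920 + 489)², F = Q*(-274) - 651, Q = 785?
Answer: 6504155/215741 ≈ 30.148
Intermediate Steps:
F = -215741 (F = 785*(-274) - 651 = -215090 - 651 = -215741)
a = -6504155 (a = -4518874 - 1*1409² = -4518874 - 1*1985281 = -4518874 - 1985281 = -6504155)
a/F = -6504155/(-215741) = -6504155*(-1/215741) = 6504155/215741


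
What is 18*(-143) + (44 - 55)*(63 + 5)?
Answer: -3322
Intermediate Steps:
18*(-143) + (44 - 55)*(63 + 5) = -2574 - 11*68 = -2574 - 748 = -3322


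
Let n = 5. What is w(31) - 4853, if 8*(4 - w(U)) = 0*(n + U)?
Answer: -4849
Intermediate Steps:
w(U) = 4 (w(U) = 4 - 0*(5 + U) = 4 - ⅛*0 = 4 + 0 = 4)
w(31) - 4853 = 4 - 4853 = -4849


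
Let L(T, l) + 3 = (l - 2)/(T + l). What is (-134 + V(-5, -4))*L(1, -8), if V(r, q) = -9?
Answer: 1573/7 ≈ 224.71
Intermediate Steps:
L(T, l) = -3 + (-2 + l)/(T + l) (L(T, l) = -3 + (l - 2)/(T + l) = -3 + (-2 + l)/(T + l))
(-134 + V(-5, -4))*L(1, -8) = (-134 - 9)*((-2 - 3*1 - 2*(-8))/(1 - 8)) = -143*(-2 - 3 + 16)/(-7) = -(-143)*11/7 = -143*(-11/7) = 1573/7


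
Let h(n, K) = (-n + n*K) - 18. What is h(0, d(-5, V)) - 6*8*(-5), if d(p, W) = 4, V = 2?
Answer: 222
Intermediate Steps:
h(n, K) = -18 - n + K*n (h(n, K) = (-n + K*n) - 18 = -18 - n + K*n)
h(0, d(-5, V)) - 6*8*(-5) = (-18 - 1*0 + 4*0) - 6*8*(-5) = (-18 + 0 + 0) - 48*(-5) = -18 + 240 = 222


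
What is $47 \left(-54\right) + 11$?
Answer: $-2527$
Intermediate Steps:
$47 \left(-54\right) + 11 = -2538 + 11 = -2527$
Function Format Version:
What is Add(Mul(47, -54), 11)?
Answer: -2527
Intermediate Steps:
Add(Mul(47, -54), 11) = Add(-2538, 11) = -2527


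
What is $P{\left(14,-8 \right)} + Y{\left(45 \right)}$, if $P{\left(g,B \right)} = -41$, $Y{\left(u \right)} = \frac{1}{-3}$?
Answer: $- \frac{124}{3} \approx -41.333$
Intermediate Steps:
$Y{\left(u \right)} = - \frac{1}{3}$
$P{\left(14,-8 \right)} + Y{\left(45 \right)} = -41 - \frac{1}{3} = - \frac{124}{3}$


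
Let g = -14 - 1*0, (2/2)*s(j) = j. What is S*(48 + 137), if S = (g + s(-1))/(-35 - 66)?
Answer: 2775/101 ≈ 27.475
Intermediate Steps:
s(j) = j
g = -14 (g = -14 + 0 = -14)
S = 15/101 (S = (-14 - 1)/(-35 - 66) = -15/(-101) = -15*(-1/101) = 15/101 ≈ 0.14851)
S*(48 + 137) = 15*(48 + 137)/101 = (15/101)*185 = 2775/101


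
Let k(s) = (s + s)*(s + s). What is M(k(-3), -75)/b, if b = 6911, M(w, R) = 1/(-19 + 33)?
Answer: 1/96754 ≈ 1.0335e-5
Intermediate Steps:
k(s) = 4*s² (k(s) = (2*s)*(2*s) = 4*s²)
M(w, R) = 1/14
M(k(-3), -75)/b = (1/14)/6911 = (1/14)*(1/6911) = 1/96754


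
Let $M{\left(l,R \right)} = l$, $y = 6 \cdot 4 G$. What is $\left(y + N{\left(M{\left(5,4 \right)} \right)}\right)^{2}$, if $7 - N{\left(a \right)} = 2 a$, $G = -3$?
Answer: $5625$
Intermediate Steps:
$y = -72$ ($y = 6 \cdot 4 \left(-3\right) = 24 \left(-3\right) = -72$)
$N{\left(a \right)} = 7 - 2 a$
$\left(y + N{\left(M{\left(5,4 \right)} \right)}\right)^{2} = \left(-72 + \left(7 - 10\right)\right)^{2} = \left(-72 - 3\right)^{2} = \left(-75\right)^{2} = 5625$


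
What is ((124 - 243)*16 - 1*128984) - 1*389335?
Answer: -520223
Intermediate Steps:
((124 - 243)*16 - 1*128984) - 1*389335 = (-119*16 - 128984) - 389335 = (-1904 - 128984) - 389335 = -130888 - 389335 = -520223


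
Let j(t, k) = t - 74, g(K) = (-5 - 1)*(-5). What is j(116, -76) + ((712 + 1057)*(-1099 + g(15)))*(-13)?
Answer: 24583835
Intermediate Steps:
g(K) = 30 (g(K) = -6*(-5) = 30)
j(t, k) = -74 + t
j(116, -76) + ((712 + 1057)*(-1099 + g(15)))*(-13) = (-74 + 116) + ((712 + 1057)*(-1099 + 30))*(-13) = 42 + (1769*(-1069))*(-13) = 42 - 1891061*(-13) = 42 + 24583793 = 24583835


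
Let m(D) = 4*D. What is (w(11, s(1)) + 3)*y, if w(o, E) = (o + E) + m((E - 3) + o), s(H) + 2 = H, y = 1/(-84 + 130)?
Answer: 41/46 ≈ 0.89130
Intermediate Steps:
y = 1/46 ≈ 0.021739
s(H) = -2 + H
w(o, E) = -12 + 5*E + 5*o (w(o, E) = (o + E) + 4*((E - 3) + o) = (E + o) + 4*((-3 + E) + o) = (E + o) + 4*(-3 + E + o) = (E + o) + (-12 + 4*E + 4*o) = -12 + 5*E + 5*o)
(w(11, s(1)) + 3)*y = ((-12 + 5*(-2 + 1) + 5*11) + 3)*(1/46) = ((-12 + 5*(-1) + 55) + 3)*(1/46) = ((-12 - 5 + 55) + 3)*(1/46) = (38 + 3)*(1/46) = 41*(1/46) = 41/46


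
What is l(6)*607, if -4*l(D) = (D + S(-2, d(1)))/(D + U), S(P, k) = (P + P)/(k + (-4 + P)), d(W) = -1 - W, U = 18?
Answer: -7891/192 ≈ -41.099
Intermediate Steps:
S(P, k) = 2*P/(-4 + P + k) (S(P, k) = (2*P)/(-4 + P + k) = 2*P/(-4 + P + k))
l(D) = -(1/2 + D)/(4*(18 + D)) (l(D) = -(D + 2*(-2)/(-4 - 2 + (-1 - 1*1)))/(4*(D + 18)) = -(D + 2*(-2)/(-4 - 2 + (-1 - 1)))/(4*(18 + D)) = -(D + 2*(-2)/(-4 - 2 - 2))/(4*(18 + D)) = -(D + 2*(-2)/(-8))/(4*(18 + D)) = -(D + 2*(-2)*(-1/8))/(4*(18 + D)) = -(D + 1/2)/(4*(18 + D)) = -(1/2 + D)/(4*(18 + D)))
l(6)*607 = ((-1 - 2*6)/(8*(18 + 6)))*607 = ((1/8)*(-1 - 12)/24)*607 = ((1/8)*(1/24)*(-13))*607 = -13/192*607 = -7891/192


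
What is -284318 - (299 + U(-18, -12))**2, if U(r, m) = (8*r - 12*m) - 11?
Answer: -367262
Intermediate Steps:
U(r, m) = -11 - 12*m + 8*r (U(r, m) = (-12*m + 8*r) - 11 = -11 - 12*m + 8*r)
-284318 - (299 + U(-18, -12))**2 = -284318 - (299 + (-11 - 12*(-12) + 8*(-18)))**2 = -284318 - (299 + (-11 + 144 - 144))**2 = -284318 - (299 - 11)**2 = -284318 - 1*288**2 = -284318 - 1*82944 = -284318 - 82944 = -367262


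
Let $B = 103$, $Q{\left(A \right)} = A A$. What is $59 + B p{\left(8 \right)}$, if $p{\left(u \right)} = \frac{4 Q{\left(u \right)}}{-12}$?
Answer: $- \frac{6415}{3} \approx -2138.3$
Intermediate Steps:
$Q{\left(A \right)} = A^{2}$
$p{\left(u \right)} = - \frac{u^{2}}{3}$ ($p{\left(u \right)} = \frac{4 u^{2}}{-12} = 4 u^{2} \left(- \frac{1}{12}\right) = - \frac{u^{2}}{3}$)
$59 + B p{\left(8 \right)} = 59 + 103 \left(- \frac{8^{2}}{3}\right) = 59 + 103 \left(\left(- \frac{1}{3}\right) 64\right) = 59 + 103 \left(- \frac{64}{3}\right) = 59 - \frac{6592}{3} = - \frac{6415}{3}$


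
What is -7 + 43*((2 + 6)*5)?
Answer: 1713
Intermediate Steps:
-7 + 43*((2 + 6)*5) = -7 + 43*(8*5) = -7 + 43*40 = -7 + 1720 = 1713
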